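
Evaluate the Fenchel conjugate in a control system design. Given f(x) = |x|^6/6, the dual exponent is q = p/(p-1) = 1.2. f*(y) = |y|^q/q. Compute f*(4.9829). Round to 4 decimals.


The conjugate exponent q satisfies 1/p + 1/q = 1.
p = 6, so q = 6/(6 - 1) = 1.2
|y|^q = 4.9829^1.2 = 6.8703
f*(4.9829) = 6.8703 / 1.2 = 5.7253


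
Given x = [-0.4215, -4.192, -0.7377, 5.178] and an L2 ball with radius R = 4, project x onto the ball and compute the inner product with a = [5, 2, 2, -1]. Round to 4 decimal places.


Step 1: Compute ||x|| (intermediates to 6 decimals).
||x|| = sqrt((-0.4215)^2 + (-4.192)^2 + (-0.7377)^2 + 5.178^2) = 6.716131
Step 2: Project.
Since ||x|| > R, scale = R/||x|| = 4/6.716131 = 0.595581, proj(x) = scale * x
proj(x) = [-0.251037, -2.496676, -0.43936, 3.083918]
Step 3: Dot product.
a^T * proj(x) = 5*(-0.251037) + 2*(-2.496676) + 2*(-0.43936) - 1*3.083918 = -10.2112


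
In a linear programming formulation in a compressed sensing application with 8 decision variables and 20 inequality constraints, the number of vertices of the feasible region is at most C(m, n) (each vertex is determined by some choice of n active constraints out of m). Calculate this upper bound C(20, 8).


Each vertex corresponds to some choice of n active constraints out of m, so the number of vertices is at most C(m, n) = m! / (n!(m-n)!).
m = 20, n = 8
Numerator: 20 * 19 * 18 * 17 * 16 * 15 * 14 * 13
Denominator: 8! = 40320
C(20, 8) = 125970


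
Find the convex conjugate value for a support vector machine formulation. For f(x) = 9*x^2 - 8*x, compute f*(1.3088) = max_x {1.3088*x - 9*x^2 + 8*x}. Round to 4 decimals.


f*(y) = sup_x {y*x - a*x^2 - b*x} = sup_x {(y-b)*x - a*x^2}
FOC: (y - b) - 2a*x = 0 => x* = (y - b)/(2a)
x* = (1.3088 + 8)/(2*9) = 0.5172
f*(1.3088) = (y-b)^2/(4a) = (1.3088 + 8)^2/(4*9)
= 86.6538/36 = 2.407


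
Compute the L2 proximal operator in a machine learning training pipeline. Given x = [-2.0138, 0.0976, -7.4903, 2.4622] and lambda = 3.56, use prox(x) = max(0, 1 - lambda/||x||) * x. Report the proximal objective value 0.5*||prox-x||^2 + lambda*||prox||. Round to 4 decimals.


Step 1: Compute ||x||.
||x|| = 8.1383
Step 2: Compute scaling factor.
scale = max(0, 1 - 3.56/8.1383) = 0.5626
Step 3: prox(x) = [-1.1329, 0.0549, -4.2138, 1.3851]
||prox(x)|| = 4.5783
Step 4: Proximal objective.
0.5*||prox-x||^2 = 6.3368
lambda*||prox|| = 16.2987
Total = 22.6356


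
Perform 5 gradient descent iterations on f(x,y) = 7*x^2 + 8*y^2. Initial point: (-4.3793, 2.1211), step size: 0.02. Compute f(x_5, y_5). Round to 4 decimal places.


Gradient descent on f(x,y) = 7*x^2 + 8*y^2.
Starting point: (-4.3793, 2.1211), alpha = 0.02
Step 1: grad_x = 2*7*-4.3793 = -61.3102, grad_y = 2*8*2.1211 = 33.9376
  x_1 = -4.3793 - 0.02*-61.3102 = -3.1531
  y_1 = 2.1211 - 0.02*33.9376 = 1.4423
Step 2: grad_x = 2*7*-3.1531 = -44.1433, grad_y = 2*8*1.4423 = 23.0776
  x_2 = -3.1531 - 0.02*-44.1433 = -2.2702
  y_2 = 1.4423 - 0.02*23.0776 = 0.9808
Step 3: grad_x = 2*7*-2.2702 = -31.7832, grad_y = 2*8*0.9808 = 15.6927
  x_3 = -2.2702 - 0.02*-31.7832 = -1.6346
  y_3 = 0.9808 - 0.02*15.6927 = 0.6669
Step 4: grad_x = 2*7*-1.6346 = -22.8839, grad_y = 2*8*0.6669 = 10.6711
  x_4 = -1.6346 - 0.02*-22.8839 = -1.1769
  y_4 = 0.6669 - 0.02*10.6711 = 0.4535
Step 5: grad_x = 2*7*-1.1769 = -16.4764, grad_y = 2*8*0.4535 = 7.2563
  x_5 = -1.1769 - 0.02*-16.4764 = -0.8474
  y_5 = 0.4535 - 0.02*7.2563 = 0.3084
f(-0.8474, 0.3084) = 7*(-0.8474)^2 + 8*0.3084^2 = 5.787


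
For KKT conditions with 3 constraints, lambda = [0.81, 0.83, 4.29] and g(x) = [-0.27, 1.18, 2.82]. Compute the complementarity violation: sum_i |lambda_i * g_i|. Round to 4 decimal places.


KKT complementary slackness check:
lambda_1 * g_1 = 0.81 * -0.27 = -0.2187
lambda_2 * g_2 = 0.83 * 1.18 = 0.9794
lambda_3 * g_3 = 4.29 * 2.82 = 12.0978
Total violation = 0.2187 + 0.9794 + 12.0978 = 13.2959


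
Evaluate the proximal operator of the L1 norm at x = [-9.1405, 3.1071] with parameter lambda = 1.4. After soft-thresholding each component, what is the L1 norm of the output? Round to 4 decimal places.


Soft-thresholding with lambda = 1.4:
prox(-9.1405) = sign(-9.1405)*max(|-9.1405| - 1.4, 0) = -7.7405
prox(3.1071) = sign(3.1071)*max(|3.1071| - 1.4, 0) = 1.7071
prox(x) = [-7.7405, 1.7071]
||prox(x)||_1 = 7.7405 + 1.7071 = 9.4476


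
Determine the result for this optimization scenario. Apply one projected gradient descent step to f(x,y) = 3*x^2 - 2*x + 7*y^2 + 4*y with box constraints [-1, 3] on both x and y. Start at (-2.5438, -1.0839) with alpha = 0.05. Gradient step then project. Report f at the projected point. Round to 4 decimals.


Step 1: Compute gradient at (-2.5438, -1.0839).
grad_x = 2*3*-2.5438 - 2 = -17.2628
grad_y = 2*7*-1.0839 + 4 = -11.1746
Step 2: Gradient step.
x_raw = -2.5438 - 0.05*-17.2628 = -1.6807
y_raw = -1.0839 - 0.05*-11.1746 = -0.5252
Step 3: Project onto [-1, 3].
x_proj = clip(-1.6807) = -1.0
y_proj = clip(-0.5252) = -0.5252
Step 4: Evaluate f.
f(-1.0, -0.5252) = 4.8299


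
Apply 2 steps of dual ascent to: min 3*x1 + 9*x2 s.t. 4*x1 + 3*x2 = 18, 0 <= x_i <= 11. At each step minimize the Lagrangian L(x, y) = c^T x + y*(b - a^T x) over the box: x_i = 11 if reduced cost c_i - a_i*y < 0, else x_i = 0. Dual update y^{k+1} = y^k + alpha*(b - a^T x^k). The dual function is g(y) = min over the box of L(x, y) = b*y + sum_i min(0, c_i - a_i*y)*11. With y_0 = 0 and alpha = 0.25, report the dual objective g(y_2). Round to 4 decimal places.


Dual ascent for LP: min 3*x1 + 9*x2, 4*x1 + 3*x2 = 18, 0 <= x_i <= 11
Step 1: y^k = 0.0, reduced costs: (3.0, 9.0)
  x^k = (0.0, 0.0), subgradient = b - a^T x = 18.0
  y^{k+1} = 0.0 + 0.25*18.0 = 4.5
Step 2: y^k = 4.5, reduced costs: (-15.0, -4.5)
  x^k = (11.0, 11.0), subgradient = b - a^T x = -59.0
  y^{k+1} = 4.5 + 0.25*-59.0 = -10.25
Dual objective at y_2 = -10.25: reduced costs (44.0, 39.75), box minimizer x = (0.0, 0.0)
g(y_2) = b*y + (c1 - a1*y)*x1 + (c2 - a2*y)*x2 = 18*(-10.25) + 44.0*0.0 + 39.75*0.0 = -184.5 + 0.0 + 0.0 = -184.5


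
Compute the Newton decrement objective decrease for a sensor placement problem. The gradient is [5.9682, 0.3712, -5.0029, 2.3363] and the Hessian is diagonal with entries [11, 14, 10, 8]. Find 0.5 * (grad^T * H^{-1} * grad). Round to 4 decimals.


Step 1: H is diagonal, so H^(-1) * g = [0.5426, 0.0265, -0.5003, 0.292].
Step 2: g^T H^(-1) g = sum_i g_i^2 / H_ii
  = (5.9682)^2/11 + (0.3712)^2/14 + (-5.0029)^2/10 + (2.3363)^2/8
  = 3.2381 + 0.0098 + 2.5029 + 0.6823 = 6.4332
Step 3: Objective decrease = 0.5 * g^T H^(-1) g = 3.2166


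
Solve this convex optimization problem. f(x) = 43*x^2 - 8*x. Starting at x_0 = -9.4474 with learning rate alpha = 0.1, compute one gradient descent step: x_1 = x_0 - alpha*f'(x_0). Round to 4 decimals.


We compute the gradient at x_0 and apply the update.
f'(x) = 86*x - 8
f'(-9.4474) = 86*-9.4474 - 8 = -820.4764
x_1 = -9.4474 - 0.1*-820.4764 = 72.6002


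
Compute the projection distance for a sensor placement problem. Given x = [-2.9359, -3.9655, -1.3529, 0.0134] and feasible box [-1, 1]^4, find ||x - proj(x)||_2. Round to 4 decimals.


Project each component onto [-1, 1].
clip(-2.9359) = -1.0, clip(-3.9655) = -1.0, clip(-1.3529) = -1.0, clip(0.0134) = 0.0134
Projection = [-1.0, -1.0, -1.0, 0.0134]
Squared diffs: [3.7477, 8.7942, 0.1245, 0.0]
Distance = sqrt(12.6664) = 3.559


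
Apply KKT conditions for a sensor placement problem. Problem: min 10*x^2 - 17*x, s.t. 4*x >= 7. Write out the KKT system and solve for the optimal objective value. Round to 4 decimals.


Step 1: Try lambda = 0 (constraint inactive).
x_unc = 17/(2*10) = 0.85
Check: 4*0.85 = 3.4 < 7 -- violated!
Step 2: Constraint must be active: 4*x = 7
x* = 7/4 = 1.75
lambda = (2*10*1.75 - 17)/4 = 4.5
Step 3: Compute optimal value.
f(x*) = 10*1.75^2 - 17*1.75 = 0.875


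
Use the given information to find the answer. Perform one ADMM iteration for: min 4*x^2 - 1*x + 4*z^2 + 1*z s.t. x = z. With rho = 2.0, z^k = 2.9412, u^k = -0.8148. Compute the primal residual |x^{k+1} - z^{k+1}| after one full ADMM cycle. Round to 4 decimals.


ADMM iteration with rho = 2.0, z^k = 2.9412, u^k = -0.8148
Step 1: x-update.
Minimize 4*x^2 - 1*x + (2.0/2)*(x - 2.9412 - 0.8148)^2
FOC: (2*4 + 2.0)*x = 1 + 2.0*(2.9412 + 0.8148)
x^{k+1} = 0.8512
Step 2: z-update.
Minimize 4*z^2 + 1*z + (2.0/2)*(0.8512 - z - 0.8148)^2
FOC: (2*4 + 2.0)*z = -1 + 2.0*(0.8512 - 0.8148)
z^{k+1} = -0.0927
Step 3: u-update.
u^{k+1} = -0.8148 + 0.8512 + 0.0927 = 0.1291
Step 4: Primal residual = |0.8512 + 0.0927| = 0.9439


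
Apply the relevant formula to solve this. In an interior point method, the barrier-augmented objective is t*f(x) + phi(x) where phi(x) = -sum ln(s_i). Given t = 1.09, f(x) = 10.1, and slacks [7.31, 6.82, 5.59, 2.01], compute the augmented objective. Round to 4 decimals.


Step 1: Compute log-barrier.
ln values: [1.9892, 1.9199, 1.721, 0.6981]
phi = -(1.9892 + 1.9199 + 1.721 + 0.6981) = -6.3282
Step 2: Compute augmented objective.
t*f(x) = 1.09*10.1 = 11.009
Total = 11.009 - 6.3282 = 4.6808


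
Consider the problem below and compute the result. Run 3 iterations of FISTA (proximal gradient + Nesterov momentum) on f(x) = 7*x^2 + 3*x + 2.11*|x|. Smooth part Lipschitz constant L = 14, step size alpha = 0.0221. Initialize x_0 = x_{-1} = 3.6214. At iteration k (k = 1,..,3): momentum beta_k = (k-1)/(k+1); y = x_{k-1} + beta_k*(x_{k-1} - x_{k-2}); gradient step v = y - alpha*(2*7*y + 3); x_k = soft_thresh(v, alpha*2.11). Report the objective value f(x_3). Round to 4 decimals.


FISTA on f(x) = 7*x^2 + 3*x + 2.11*|x|
L = 14, alpha = 0.0221
Iteration 1: beta = 0.0, y = 3.6214 + 0.0*(3.6214 - 3.6214) = 3.6214
  grad(y) = 53.6996, v = y - alpha*grad = 2.4346
  prox(v) = soft_thresh(2.4346, 0.0466) = 2.388
Iteration 2: beta = 0.3333, y = 2.388 + 0.3333*(2.388 - 3.6214) = 1.9769
  grad(y) = 30.6763, v = y - alpha*grad = 1.2989
  prox(v) = soft_thresh(1.2989, 0.0466) = 1.2523
Iteration 3: beta = 0.5, y = 1.2523 + 0.5*(1.2523 - 2.388) = 0.6844
  grad(y) = 12.5823, v = y - alpha*grad = 0.4064
  prox(v) = soft_thresh(0.4064, 0.0466) = 0.3597
f(x_3) = 7*0.3597^2 + 3*0.3597 + 2.11*|0.3597| = 2.7442


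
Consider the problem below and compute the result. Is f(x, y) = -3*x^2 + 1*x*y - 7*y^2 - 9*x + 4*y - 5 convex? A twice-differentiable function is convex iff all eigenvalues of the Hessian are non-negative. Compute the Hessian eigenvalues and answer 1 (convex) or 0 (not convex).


The Hessian of f(x,y) = -3*x^2 + 1*x*y - 7*y^2 - 9*x + 4*y - 5 is:
H = [[-6, 1], [1, -14]]
Trace = -6 - 14 = -20
Determinant = -6*-14 - (1)^2 = 83
Discriminant = (-20)^2 - 4*83 = 68.0
Eigenvalues: lambda_1 = -14.1231, lambda_2 = -5.8769
The function is not convex.

0


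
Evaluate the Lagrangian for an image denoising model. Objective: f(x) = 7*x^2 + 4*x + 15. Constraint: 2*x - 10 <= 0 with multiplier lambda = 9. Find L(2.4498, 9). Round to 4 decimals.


Step 1: Evaluate f(x).
f(2.4498) = 7*2.4498^2 + 4*2.4498 + 15 = 66.8098
Step 2: Evaluate g(x).
g(2.4498) = 2*2.4498 - 10 = -5.1004
Step 3: Compute Lagrangian.
L = 66.8098 + 9*-5.1004 = 20.9062


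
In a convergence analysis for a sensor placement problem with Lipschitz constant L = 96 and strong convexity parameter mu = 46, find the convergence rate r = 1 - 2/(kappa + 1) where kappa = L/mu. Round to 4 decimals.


Step 1: Compute the condition number.
kappa = L/mu = 96/46 = 2.087
Step 2: Compute the convergence rate.
r = 1 - 2/(kappa + 1) = 1 - 2*mu/(L + mu) = (L - mu)/(L + mu) = 50/142 = 0.3521


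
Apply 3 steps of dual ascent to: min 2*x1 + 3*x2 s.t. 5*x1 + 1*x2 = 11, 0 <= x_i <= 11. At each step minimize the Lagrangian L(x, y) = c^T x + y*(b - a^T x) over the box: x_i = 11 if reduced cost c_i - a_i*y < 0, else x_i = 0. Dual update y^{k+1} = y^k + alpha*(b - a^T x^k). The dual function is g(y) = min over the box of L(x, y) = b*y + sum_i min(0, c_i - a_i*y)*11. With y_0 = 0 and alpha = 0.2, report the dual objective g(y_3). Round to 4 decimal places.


Dual ascent for LP: min 2*x1 + 3*x2, 5*x1 + 1*x2 = 11, 0 <= x_i <= 11
Step 1: y^k = 0.0, reduced costs: (2.0, 3.0)
  x^k = (0.0, 0.0), subgradient = b - a^T x = 11.0
  y^{k+1} = 0.0 + 0.2*11.0 = 2.2
Step 2: y^k = 2.2, reduced costs: (-9.0, 0.8)
  x^k = (11.0, 0.0), subgradient = b - a^T x = -44.0
  y^{k+1} = 2.2 + 0.2*-44.0 = -6.6
Step 3: y^k = -6.6, reduced costs: (35.0, 9.6)
  x^k = (0.0, 0.0), subgradient = b - a^T x = 11.0
  y^{k+1} = -6.6 + 0.2*11.0 = -4.4
Dual objective at y_3 = -4.4: reduced costs (24.0, 7.4), box minimizer x = (0.0, 0.0)
g(y_3) = b*y + (c1 - a1*y)*x1 + (c2 - a2*y)*x2 = 11*(-4.4) + 24.0*0.0 + 7.4*0.0 = -48.4 + 0.0 + 0.0 = -48.4


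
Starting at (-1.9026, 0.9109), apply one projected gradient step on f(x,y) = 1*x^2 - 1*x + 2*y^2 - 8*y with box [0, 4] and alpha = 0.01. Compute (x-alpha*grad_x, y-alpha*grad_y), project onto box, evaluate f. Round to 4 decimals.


Step 1: Compute gradient at (-1.9026, 0.9109).
grad_x = 2*1*-1.9026 - 1 = -4.8052
grad_y = 2*2*0.9109 - 8 = -4.3564
Step 2: Gradient step.
x_raw = -1.9026 - 0.01*-4.8052 = -1.8545
y_raw = 0.9109 - 0.01*-4.3564 = 0.9545
Step 3: Project onto [0, 4].
x_proj = clip(-1.8545) = 0.0
y_proj = clip(0.9545) = 0.9545
Step 4: Evaluate f.
f(0.0, 0.9545) = -5.8137


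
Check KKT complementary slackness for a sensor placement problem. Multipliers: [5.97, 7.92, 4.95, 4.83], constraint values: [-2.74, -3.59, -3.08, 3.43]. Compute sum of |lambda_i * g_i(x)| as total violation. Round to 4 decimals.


KKT complementary slackness check:
lambda_1 * g_1 = 5.97 * -2.74 = -16.3578
lambda_2 * g_2 = 7.92 * -3.59 = -28.4328
lambda_3 * g_3 = 4.95 * -3.08 = -15.246
lambda_4 * g_4 = 4.83 * 3.43 = 16.5669
Total violation = 16.3578 + 28.4328 + 15.246 + 16.5669 = 76.6035


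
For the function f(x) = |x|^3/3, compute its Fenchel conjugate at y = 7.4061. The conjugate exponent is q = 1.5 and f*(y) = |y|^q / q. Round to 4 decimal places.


The conjugate exponent q satisfies 1/p + 1/q = 1.
p = 3, so q = 3/(3 - 1) = 1.5
|y|^q = 7.4061^1.5 = 20.1551
f*(7.4061) = 20.1551 / 1.5 = 13.4367


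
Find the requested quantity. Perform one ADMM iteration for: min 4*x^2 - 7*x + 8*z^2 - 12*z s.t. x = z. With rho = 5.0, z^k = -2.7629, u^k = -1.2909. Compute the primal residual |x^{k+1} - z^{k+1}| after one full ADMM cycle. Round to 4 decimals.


ADMM iteration with rho = 5.0, z^k = -2.7629, u^k = -1.2909
Step 1: x-update.
Minimize 4*x^2 - 7*x + (5.0/2)*(x + 2.7629 - 1.2909)^2
FOC: (2*4 + 5.0)*x = 7 + 5.0*(-2.7629 + 1.2909)
x^{k+1} = -0.0277
Step 2: z-update.
Minimize 8*z^2 - 12*z + (5.0/2)*(-0.0277 - z - 1.2909)^2
FOC: (2*8 + 5.0)*z = 12 + 5.0*(-0.0277 - 1.2909)
z^{k+1} = 0.2575
Step 3: u-update.
u^{k+1} = -1.2909 - 0.0277 - 0.2575 = -1.5761
Step 4: Primal residual = |-0.0277 - 0.2575| = 0.2852


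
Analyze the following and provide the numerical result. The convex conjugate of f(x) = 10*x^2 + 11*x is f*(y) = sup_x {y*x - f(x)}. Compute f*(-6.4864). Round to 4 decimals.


f*(y) = sup_x {y*x - a*x^2 - b*x} = sup_x {(y-b)*x - a*x^2}
FOC: (y - b) - 2a*x = 0 => x* = (y - b)/(2a)
x* = (-6.4864 - 11)/(2*10) = -0.8743
f*(-6.4864) = (y-b)^2/(4a) = (-6.4864 - 11)^2/(4*10)
= 305.7742/40 = 7.6444


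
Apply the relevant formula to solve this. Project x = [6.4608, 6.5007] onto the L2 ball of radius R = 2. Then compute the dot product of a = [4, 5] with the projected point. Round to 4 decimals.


Step 1: Compute ||x|| (intermediates to 6 decimals).
||x|| = sqrt(6.4608^2 + 6.5007^2) = 9.165208
Step 2: Project.
Since ||x|| > R, scale = R/||x|| = 2/9.165208 = 0.218217, proj(x) = scale * x
proj(x) = [1.409856, 1.418563]
Step 3: Dot product.
a^T * proj(x) = 4*1.409856 + 5*1.418563 = 12.7322


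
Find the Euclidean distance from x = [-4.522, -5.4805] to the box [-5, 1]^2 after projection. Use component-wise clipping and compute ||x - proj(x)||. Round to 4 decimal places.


Project each component onto [-5, 1].
clip(-4.522) = -4.522, clip(-5.4805) = -5.0
Projection = [-4.522, -5.0]
Squared diffs: [0.0, 0.2309]
Distance = sqrt(0.2309) = 0.4805


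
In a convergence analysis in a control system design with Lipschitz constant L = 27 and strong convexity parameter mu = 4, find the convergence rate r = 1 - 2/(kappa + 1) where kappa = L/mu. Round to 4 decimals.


Step 1: Compute the condition number.
kappa = L/mu = 27/4 = 6.75
Step 2: Compute the convergence rate.
r = 1 - 2/(kappa + 1) = 1 - 2*mu/(L + mu) = (L - mu)/(L + mu) = 23/31 = 0.7419


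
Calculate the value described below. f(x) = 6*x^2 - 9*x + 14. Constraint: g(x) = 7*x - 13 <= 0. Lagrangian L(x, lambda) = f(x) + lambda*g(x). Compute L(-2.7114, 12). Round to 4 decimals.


Step 1: Evaluate f(x).
f(-2.7114) = 6*(-2.7114)^2 - 9*(-2.7114) + 14 = 82.5127
Step 2: Evaluate g(x).
g(-2.7114) = 7*-2.7114 - 13 = -31.9798
Step 3: Compute Lagrangian.
L = 82.5127 + 12*-31.9798 = -301.2449


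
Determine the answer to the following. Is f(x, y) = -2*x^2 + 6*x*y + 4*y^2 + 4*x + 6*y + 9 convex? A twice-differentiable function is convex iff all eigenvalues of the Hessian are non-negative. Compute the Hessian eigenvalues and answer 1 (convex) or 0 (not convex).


The Hessian of f(x,y) = -2*x^2 + 6*x*y + 4*y^2 + 4*x + 6*y + 9 is:
H = [[-4, 6], [6, 8]]
Trace = -4 + 8 = 4
Determinant = -4*8 - (6)^2 = -68
Discriminant = (4)^2 - 4*-68 = 288.0
Eigenvalues: lambda_1 = -6.4853, lambda_2 = 10.4853
The function is not convex.

0


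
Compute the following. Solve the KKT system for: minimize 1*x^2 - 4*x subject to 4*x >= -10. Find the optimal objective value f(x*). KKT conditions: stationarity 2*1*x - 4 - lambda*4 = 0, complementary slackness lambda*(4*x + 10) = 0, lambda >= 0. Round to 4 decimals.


Step 1: Try lambda = 0 (constraint inactive).
Stationarity: 2*1*x - 4 = 0
x* = 4/(2*1) = 2.0
Check constraint: 4*2.0 = 8.0 >= -10 -- satisfied.
Step 2: Compute optimal value.
f(x*) = 1*2.0^2 - 4*2.0 = -4.0


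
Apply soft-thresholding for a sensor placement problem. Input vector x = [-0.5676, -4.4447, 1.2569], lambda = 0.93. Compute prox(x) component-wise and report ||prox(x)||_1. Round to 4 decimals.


Soft-thresholding with lambda = 0.93:
prox(-0.5676) = sign(-0.5676)*max(|-0.5676| - 0.93, 0) = 0.0
prox(-4.4447) = sign(-4.4447)*max(|-4.4447| - 0.93, 0) = -3.5147
prox(1.2569) = sign(1.2569)*max(|1.2569| - 0.93, 0) = 0.3269
prox(x) = [0.0, -3.5147, 0.3269]
||prox(x)||_1 = 0.0 + 3.5147 + 0.3269 = 3.8416


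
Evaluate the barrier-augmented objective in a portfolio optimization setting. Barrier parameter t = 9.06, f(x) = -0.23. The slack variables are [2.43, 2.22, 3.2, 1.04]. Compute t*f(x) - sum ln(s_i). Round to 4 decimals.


Step 1: Compute log-barrier.
ln values: [0.8879, 0.7975, 1.1632, 0.0392]
phi = -(0.8879 + 0.7975 + 1.1632 + 0.0392) = -2.8878
Step 2: Compute augmented objective.
t*f(x) = 9.06*-0.23 = -2.0838
Total = -2.0838 - 2.8878 = -4.9716


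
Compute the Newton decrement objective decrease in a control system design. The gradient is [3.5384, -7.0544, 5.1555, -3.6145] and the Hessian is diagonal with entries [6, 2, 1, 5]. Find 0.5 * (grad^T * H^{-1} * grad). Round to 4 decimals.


Step 1: H is diagonal, so H^(-1) * g = [0.5897, -3.5272, 5.1555, -0.7229].
Step 2: g^T H^(-1) g = sum_i g_i^2 / H_ii
  = (3.5384)^2/6 + (-7.0544)^2/2 + (5.1555)^2/1 + (-3.6145)^2/5
  = 2.0867 + 24.8823 + 26.5792 + 2.6129 = 56.1611
Step 3: Objective decrease = 0.5 * g^T H^(-1) g = 28.0805


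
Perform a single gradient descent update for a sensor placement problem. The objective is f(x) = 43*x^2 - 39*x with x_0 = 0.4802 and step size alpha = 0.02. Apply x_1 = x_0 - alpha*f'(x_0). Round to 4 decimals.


We compute the gradient at x_0 and apply the update.
f'(x) = 86*x - 39
f'(0.4802) = 86*0.4802 - 39 = 2.2972
x_1 = 0.4802 - 0.02*2.2972 = 0.4343


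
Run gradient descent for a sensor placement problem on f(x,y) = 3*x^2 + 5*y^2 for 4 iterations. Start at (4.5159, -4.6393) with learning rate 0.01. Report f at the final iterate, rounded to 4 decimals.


Gradient descent on f(x,y) = 3*x^2 + 5*y^2.
Starting point: (4.5159, -4.6393), alpha = 0.01
Step 1: grad_x = 2*3*4.5159 = 27.0954, grad_y = 2*5*-4.6393 = -46.393
  x_1 = 4.5159 - 0.01*27.0954 = 4.2449
  y_1 = -4.6393 - 0.01*-46.393 = -4.1754
Step 2: grad_x = 2*3*4.2449 = 25.4697, grad_y = 2*5*-4.1754 = -41.7537
  x_2 = 4.2449 - 0.01*25.4697 = 3.9902
  y_2 = -4.1754 - 0.01*-41.7537 = -3.7578
Step 3: grad_x = 2*3*3.9902 = 23.9415, grad_y = 2*5*-3.7578 = -37.5783
  x_3 = 3.9902 - 0.01*23.9415 = 3.7508
  y_3 = -3.7578 - 0.01*-37.5783 = -3.382
Step 4: grad_x = 2*3*3.7508 = 22.505, grad_y = 2*5*-3.382 = -33.8205
  x_4 = 3.7508 - 0.01*22.505 = 3.5258
  y_4 = -3.382 - 0.01*-33.8205 = -3.0438
f(3.5258, -3.0438) = 3*3.5258^2 + 5*(-3.0438)^2 = 83.6184


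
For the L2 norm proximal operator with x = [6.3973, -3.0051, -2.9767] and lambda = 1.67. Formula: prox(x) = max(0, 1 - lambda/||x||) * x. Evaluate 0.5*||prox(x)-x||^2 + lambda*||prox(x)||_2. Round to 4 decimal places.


Step 1: Compute ||x||.
||x|| = 7.6692
Step 2: Compute scaling factor.
scale = max(0, 1 - 1.67/7.6692) = 0.7822
Step 3: prox(x) = [5.0043, -2.3507, -2.3285]
||prox(x)|| = 5.9992
Step 4: Proximal objective.
0.5*||prox-x||^2 = 1.3945
lambda*||prox|| = 10.0187
Total = 11.4131


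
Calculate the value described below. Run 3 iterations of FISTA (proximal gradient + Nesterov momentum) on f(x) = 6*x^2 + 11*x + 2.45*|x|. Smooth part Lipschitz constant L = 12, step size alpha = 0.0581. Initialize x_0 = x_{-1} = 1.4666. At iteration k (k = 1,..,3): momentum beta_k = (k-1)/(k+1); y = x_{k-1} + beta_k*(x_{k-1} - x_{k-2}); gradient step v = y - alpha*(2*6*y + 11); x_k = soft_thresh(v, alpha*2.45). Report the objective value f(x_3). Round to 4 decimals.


FISTA on f(x) = 6*x^2 + 11*x + 2.45*|x|
L = 12, alpha = 0.0581
Iteration 1: beta = 0.0, y = 1.4666 + 0.0*(1.4666 - 1.4666) = 1.4666
  grad(y) = 28.5992, v = y - alpha*grad = -0.195
  prox(v) = soft_thresh(-0.195, 0.1423) = -0.0527
Iteration 2: beta = 0.3333, y = -0.0527 + 0.3333*(-0.0527 - 1.4666) = -0.5591
  grad(y) = 4.2909, v = y - alpha*grad = -0.8084
  prox(v) = soft_thresh(-0.8084, 0.1423) = -0.666
Iteration 3: beta = 0.5, y = -0.666 + 0.5*(-0.666 + 0.0527) = -0.9727
  grad(y) = -0.6729, v = y - alpha*grad = -0.9336
  prox(v) = soft_thresh(-0.9336, 0.1423) = -0.7913
f(x_3) = 6*(-0.7913)^2 + 11*(-0.7913) + 2.45*|-0.7913| = -3.0087


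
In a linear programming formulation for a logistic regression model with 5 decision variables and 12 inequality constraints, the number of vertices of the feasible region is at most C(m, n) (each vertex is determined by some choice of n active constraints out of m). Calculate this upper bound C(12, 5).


Each vertex corresponds to some choice of n active constraints out of m, so the number of vertices is at most C(m, n) = m! / (n!(m-n)!).
m = 12, n = 5
Numerator: 12 * 11 * 10 * 9 * 8
Denominator: 5! = 120
C(12, 5) = 792


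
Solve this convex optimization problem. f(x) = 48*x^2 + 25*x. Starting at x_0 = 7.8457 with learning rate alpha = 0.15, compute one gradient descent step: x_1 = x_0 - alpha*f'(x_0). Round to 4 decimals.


We compute the gradient at x_0 and apply the update.
f'(x) = 96*x + 25
f'(7.8457) = 96*7.8457 + 25 = 778.1872
x_1 = 7.8457 - 0.15*778.1872 = -108.8824


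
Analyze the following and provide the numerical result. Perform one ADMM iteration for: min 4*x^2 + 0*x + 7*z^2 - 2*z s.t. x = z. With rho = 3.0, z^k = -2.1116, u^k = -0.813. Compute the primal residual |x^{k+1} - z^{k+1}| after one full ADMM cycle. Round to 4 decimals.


ADMM iteration with rho = 3.0, z^k = -2.1116, u^k = -0.813
Step 1: x-update.
Minimize 4*x^2 + 0*x + (3.0/2)*(x + 2.1116 - 0.813)^2
FOC: (2*4 + 3.0)*x = 0 + 3.0*(-2.1116 + 0.813)
x^{k+1} = -0.3542
Step 2: z-update.
Minimize 7*z^2 - 2*z + (3.0/2)*(-0.3542 - z - 0.813)^2
FOC: (2*7 + 3.0)*z = 2 + 3.0*(-0.3542 - 0.813)
z^{k+1} = -0.0883
Step 3: u-update.
u^{k+1} = -0.813 - 0.3542 + 0.0883 = -1.0788
Step 4: Primal residual = |-0.3542 + 0.0883| = 0.2658


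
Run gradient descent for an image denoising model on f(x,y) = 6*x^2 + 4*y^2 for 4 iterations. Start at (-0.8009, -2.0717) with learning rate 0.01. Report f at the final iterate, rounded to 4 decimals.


Gradient descent on f(x,y) = 6*x^2 + 4*y^2.
Starting point: (-0.8009, -2.0717), alpha = 0.01
Step 1: grad_x = 2*6*-0.8009 = -9.6108, grad_y = 2*4*-2.0717 = -16.5736
  x_1 = -0.8009 - 0.01*-9.6108 = -0.7048
  y_1 = -2.0717 - 0.01*-16.5736 = -1.906
Step 2: grad_x = 2*6*-0.7048 = -8.4575, grad_y = 2*4*-1.906 = -15.2477
  x_2 = -0.7048 - 0.01*-8.4575 = -0.6202
  y_2 = -1.906 - 0.01*-15.2477 = -1.7535
Step 3: grad_x = 2*6*-0.6202 = -7.4426, grad_y = 2*4*-1.7535 = -14.0279
  x_3 = -0.6202 - 0.01*-7.4426 = -0.5458
  y_3 = -1.7535 - 0.01*-14.0279 = -1.6132
Step 4: grad_x = 2*6*-0.5458 = -6.5495, grad_y = 2*4*-1.6132 = -12.9057
  x_4 = -0.5458 - 0.01*-6.5495 = -0.4803
  y_4 = -1.6132 - 0.01*-12.9057 = -1.4842
f(-0.4803, -1.4842) = 6*(-0.4803)^2 + 4*(-1.4842)^2 = 10.1949


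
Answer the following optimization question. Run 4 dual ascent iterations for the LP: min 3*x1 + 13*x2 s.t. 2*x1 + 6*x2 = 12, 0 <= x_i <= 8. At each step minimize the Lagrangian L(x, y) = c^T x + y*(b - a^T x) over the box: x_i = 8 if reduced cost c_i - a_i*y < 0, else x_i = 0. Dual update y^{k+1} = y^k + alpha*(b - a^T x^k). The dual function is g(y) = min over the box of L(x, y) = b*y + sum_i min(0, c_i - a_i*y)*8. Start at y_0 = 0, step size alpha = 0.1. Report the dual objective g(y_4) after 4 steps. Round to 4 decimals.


Dual ascent for LP: min 3*x1 + 13*x2, 2*x1 + 6*x2 = 12, 0 <= x_i <= 8
Step 1: y^k = 0.0, reduced costs: (3.0, 13.0)
  x^k = (0.0, 0.0), subgradient = b - a^T x = 12.0
  y^{k+1} = 0.0 + 0.1*12.0 = 1.2
Step 2: y^k = 1.2, reduced costs: (0.6, 5.8)
  x^k = (0.0, 0.0), subgradient = b - a^T x = 12.0
  y^{k+1} = 1.2 + 0.1*12.0 = 2.4
Step 3: y^k = 2.4, reduced costs: (-1.8, -1.4)
  x^k = (8.0, 8.0), subgradient = b - a^T x = -52.0
  y^{k+1} = 2.4 + 0.1*-52.0 = -2.8
Step 4: y^k = -2.8, reduced costs: (8.6, 29.8)
  x^k = (0.0, 0.0), subgradient = b - a^T x = 12.0
  y^{k+1} = -2.8 + 0.1*12.0 = -1.6
Dual objective at y_4 = -1.6: reduced costs (6.2, 22.6), box minimizer x = (0.0, 0.0)
g(y_4) = b*y + (c1 - a1*y)*x1 + (c2 - a2*y)*x2 = 12*(-1.6) + 6.2*0.0 + 22.6*0.0 = -19.2 + 0.0 + 0.0 = -19.2


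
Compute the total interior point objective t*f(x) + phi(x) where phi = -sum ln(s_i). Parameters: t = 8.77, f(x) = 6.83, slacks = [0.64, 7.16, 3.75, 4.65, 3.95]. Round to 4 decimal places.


Step 1: Compute log-barrier.
ln values: [-0.4463, 1.9685, 1.3218, 1.5369, 1.3737]
phi = -(-0.4463 + 1.9685 + 1.3218 + 1.5369 + 1.3737) = -5.7546
Step 2: Compute augmented objective.
t*f(x) = 8.77*6.83 = 59.8991
Total = 59.8991 - 5.7546 = 54.1445


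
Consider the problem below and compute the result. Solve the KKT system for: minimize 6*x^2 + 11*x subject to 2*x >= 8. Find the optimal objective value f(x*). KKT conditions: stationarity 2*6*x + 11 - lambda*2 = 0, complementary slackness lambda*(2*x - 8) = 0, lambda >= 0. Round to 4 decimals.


Step 1: Try lambda = 0 (constraint inactive).
x_unc = -11/(2*6) = -0.9167
Check: 2*-0.9167 = -1.8334 < 8 -- violated!
Step 2: Constraint must be active: 2*x = 8
x* = 8/2 = 4.0
lambda = (2*6*4.0 + 11)/2 = 29.5
Step 3: Compute optimal value.
f(x*) = 6*4.0^2 + 11*4.0 = 140.0


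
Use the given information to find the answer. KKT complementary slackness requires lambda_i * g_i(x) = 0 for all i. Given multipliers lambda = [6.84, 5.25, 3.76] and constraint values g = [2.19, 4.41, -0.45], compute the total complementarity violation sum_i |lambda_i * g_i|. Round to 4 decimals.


KKT complementary slackness check:
lambda_1 * g_1 = 6.84 * 2.19 = 14.9796
lambda_2 * g_2 = 5.25 * 4.41 = 23.1525
lambda_3 * g_3 = 3.76 * -0.45 = -1.692
Total violation = 14.9796 + 23.1525 + 1.692 = 39.8241


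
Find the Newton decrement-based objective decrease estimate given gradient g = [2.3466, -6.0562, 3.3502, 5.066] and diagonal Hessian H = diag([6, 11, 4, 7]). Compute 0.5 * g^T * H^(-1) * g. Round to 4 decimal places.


Step 1: H is diagonal, so H^(-1) * g = [0.3911, -0.5506, 0.8376, 0.7237].
Step 2: g^T H^(-1) g = sum_i g_i^2 / H_ii
  = (2.3466)^2/6 + (-6.0562)^2/11 + (3.3502)^2/4 + (5.066)^2/7
  = 0.9178 + 3.3343 + 2.806 + 3.6663 = 10.7244
Step 3: Objective decrease = 0.5 * g^T H^(-1) g = 5.3622


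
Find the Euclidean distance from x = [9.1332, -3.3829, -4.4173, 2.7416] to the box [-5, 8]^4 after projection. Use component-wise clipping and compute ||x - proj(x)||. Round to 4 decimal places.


Project each component onto [-5, 8].
clip(9.1332) = 8.0, clip(-3.3829) = -3.3829, clip(-4.4173) = -4.4173, clip(2.7416) = 2.7416
Projection = [8.0, -3.3829, -4.4173, 2.7416]
Squared diffs: [1.2841, 0.0, 0.0, 0.0]
Distance = sqrt(1.2841) = 1.1332


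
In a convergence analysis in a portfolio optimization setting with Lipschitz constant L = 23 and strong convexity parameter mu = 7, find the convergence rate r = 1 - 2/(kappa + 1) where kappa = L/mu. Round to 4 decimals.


Step 1: Compute the condition number.
kappa = L/mu = 23/7 = 3.2857
Step 2: Compute the convergence rate.
r = 1 - 2/(kappa + 1) = 1 - 2*mu/(L + mu) = (L - mu)/(L + mu) = 16/30 = 0.5333


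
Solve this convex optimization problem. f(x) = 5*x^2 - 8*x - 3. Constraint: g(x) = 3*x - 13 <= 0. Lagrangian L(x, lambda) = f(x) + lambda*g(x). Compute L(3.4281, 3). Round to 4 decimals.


Step 1: Evaluate f(x).
f(3.4281) = 5*3.4281^2 - 8*3.4281 - 3 = 28.3345
Step 2: Evaluate g(x).
g(3.4281) = 3*3.4281 - 13 = -2.7157
Step 3: Compute Lagrangian.
L = 28.3345 + 3*-2.7157 = 20.1874


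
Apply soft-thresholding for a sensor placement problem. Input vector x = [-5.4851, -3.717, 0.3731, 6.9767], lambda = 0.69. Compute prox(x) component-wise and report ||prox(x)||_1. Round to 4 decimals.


Soft-thresholding with lambda = 0.69:
prox(-5.4851) = sign(-5.4851)*max(|-5.4851| - 0.69, 0) = -4.7951
prox(-3.717) = sign(-3.717)*max(|-3.717| - 0.69, 0) = -3.027
prox(0.3731) = sign(0.3731)*max(|0.3731| - 0.69, 0) = 0.0
prox(6.9767) = sign(6.9767)*max(|6.9767| - 0.69, 0) = 6.2867
prox(x) = [-4.7951, -3.027, 0.0, 6.2867]
||prox(x)||_1 = 4.7951 + 3.027 + 0.0 + 6.2867 = 14.1088


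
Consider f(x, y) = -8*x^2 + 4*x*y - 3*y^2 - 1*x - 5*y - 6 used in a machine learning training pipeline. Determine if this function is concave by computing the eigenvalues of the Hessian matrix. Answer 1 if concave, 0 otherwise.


The Hessian of f(x,y) = -8*x^2 + 4*x*y - 3*y^2 - 1*x - 5*y - 6 is:
H = [[-16, 4], [4, -6]]
Trace = -16 - 6 = -22
Determinant = -16*-6 - (4)^2 = 80
Discriminant = (-22)^2 - 4*80 = 164.0
Eigenvalues: lambda_1 = -17.4031, lambda_2 = -4.5969
The function is concave.

1


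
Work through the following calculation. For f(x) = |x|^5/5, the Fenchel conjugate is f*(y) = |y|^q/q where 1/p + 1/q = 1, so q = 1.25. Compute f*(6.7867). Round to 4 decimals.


The conjugate exponent q satisfies 1/p + 1/q = 1.
p = 5, so q = 5/(5 - 1) = 1.25
|y|^q = 6.7867^1.25 = 10.954
f*(6.7867) = 10.954 / 1.25 = 8.7632


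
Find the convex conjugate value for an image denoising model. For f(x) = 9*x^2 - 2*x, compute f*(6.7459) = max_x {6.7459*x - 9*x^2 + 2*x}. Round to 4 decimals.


f*(y) = sup_x {y*x - a*x^2 - b*x} = sup_x {(y-b)*x - a*x^2}
FOC: (y - b) - 2a*x = 0 => x* = (y - b)/(2a)
x* = (6.7459 + 2)/(2*9) = 0.4859
f*(6.7459) = (y-b)^2/(4a) = (6.7459 + 2)^2/(4*9)
= 76.4908/36 = 2.1247


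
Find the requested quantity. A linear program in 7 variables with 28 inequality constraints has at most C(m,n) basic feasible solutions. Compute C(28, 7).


Each vertex corresponds to some choice of n active constraints out of m, so the number of vertices is at most C(m, n) = m! / (n!(m-n)!).
m = 28, n = 7
Numerator: 28 * 27 * 26 * 25 * 24 * 23 * 22
Denominator: 7! = 5040
C(28, 7) = 1184040


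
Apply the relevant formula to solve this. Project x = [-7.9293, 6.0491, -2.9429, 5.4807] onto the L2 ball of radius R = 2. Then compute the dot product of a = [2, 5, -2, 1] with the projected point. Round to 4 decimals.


Step 1: Compute ||x|| (intermediates to 6 decimals).
||x|| = sqrt((-7.9293)^2 + 6.0491^2 + (-2.9429)^2 + 5.4807^2) = 11.754324
Step 2: Project.
Since ||x|| > R, scale = R/||x|| = 2/11.754324 = 0.17015, proj(x) = scale * x
proj(x) = [-1.34917, 1.029254, -0.500734, 0.932541]
Step 3: Dot product.
a^T * proj(x) = 2*(-1.34917) + 5*1.029254 - 2*(-0.500734) + 1*0.932541 = 4.3819


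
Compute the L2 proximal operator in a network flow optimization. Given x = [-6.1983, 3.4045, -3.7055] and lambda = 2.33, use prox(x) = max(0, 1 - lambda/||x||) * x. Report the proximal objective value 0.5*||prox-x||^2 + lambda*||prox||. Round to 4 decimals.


Step 1: Compute ||x||.
||x|| = 7.9838
Step 2: Compute scaling factor.
scale = max(0, 1 - 2.33/7.9838) = 0.7082
Step 3: prox(x) = [-4.3894, 2.4109, -2.6241]
||prox(x)|| = 5.6538
Step 4: Proximal objective.
0.5*||prox-x||^2 = 2.7145
lambda*||prox|| = 13.1734
Total = 15.8877


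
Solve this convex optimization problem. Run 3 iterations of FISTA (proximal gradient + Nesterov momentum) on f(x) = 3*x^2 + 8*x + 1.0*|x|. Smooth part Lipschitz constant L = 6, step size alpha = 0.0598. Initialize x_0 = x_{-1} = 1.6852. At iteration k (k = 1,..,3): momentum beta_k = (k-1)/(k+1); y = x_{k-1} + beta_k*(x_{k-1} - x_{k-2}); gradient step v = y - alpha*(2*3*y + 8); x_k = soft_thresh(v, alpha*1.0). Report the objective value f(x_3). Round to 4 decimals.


FISTA on f(x) = 3*x^2 + 8*x + 1.0*|x|
L = 6, alpha = 0.0598
Iteration 1: beta = 0.0, y = 1.6852 + 0.0*(1.6852 - 1.6852) = 1.6852
  grad(y) = 18.1112, v = y - alpha*grad = 0.6022
  prox(v) = soft_thresh(0.6022, 0.0598) = 0.5424
Iteration 2: beta = 0.3333, y = 0.5424 + 0.3333*(0.5424 - 1.6852) = 0.1614
  grad(y) = 8.9684, v = y - alpha*grad = -0.3749
  prox(v) = soft_thresh(-0.3749, 0.0598) = -0.3151
Iteration 3: beta = 0.5, y = -0.3151 + 0.5*(-0.3151 - 0.5424) = -0.7438
  grad(y) = 3.537, v = y - alpha*grad = -0.9554
  prox(v) = soft_thresh(-0.9554, 0.0598) = -0.8956
f(x_3) = 3*(-0.8956)^2 + 8*(-0.8956) + 1.0*|-0.8956| = -3.8628


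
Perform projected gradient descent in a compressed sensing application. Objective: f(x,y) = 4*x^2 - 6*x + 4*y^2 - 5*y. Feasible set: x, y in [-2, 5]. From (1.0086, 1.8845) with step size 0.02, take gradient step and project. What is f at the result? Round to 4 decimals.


Step 1: Compute gradient at (1.0086, 1.8845).
grad_x = 2*4*1.0086 - 6 = 2.0688
grad_y = 2*4*1.8845 - 5 = 10.076
Step 2: Gradient step.
x_raw = 1.0086 - 0.02*2.0688 = 0.9672
y_raw = 1.8845 - 0.02*10.076 = 1.683
Step 3: Project onto [-2, 5].
x_proj = clip(0.9672) = 0.9672
y_proj = clip(1.683) = 1.683
Step 4: Evaluate f.
f(0.9672, 1.683) = 0.8535


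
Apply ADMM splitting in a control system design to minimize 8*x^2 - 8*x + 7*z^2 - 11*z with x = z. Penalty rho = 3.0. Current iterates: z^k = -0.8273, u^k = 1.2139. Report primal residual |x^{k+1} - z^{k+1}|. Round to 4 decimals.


ADMM iteration with rho = 3.0, z^k = -0.8273, u^k = 1.2139
Step 1: x-update.
Minimize 8*x^2 - 8*x + (3.0/2)*(x + 0.8273 + 1.2139)^2
FOC: (2*8 + 3.0)*x = 8 + 3.0*(-0.8273 - 1.2139)
x^{k+1} = 0.0988
Step 2: z-update.
Minimize 7*z^2 - 11*z + (3.0/2)*(0.0988 - z + 1.2139)^2
FOC: (2*7 + 3.0)*z = 11 + 3.0*(0.0988 + 1.2139)
z^{k+1} = 0.8787
Step 3: u-update.
u^{k+1} = 1.2139 + 0.0988 - 0.8787 = 0.434
Step 4: Primal residual = |0.0988 - 0.8787| = 0.7799


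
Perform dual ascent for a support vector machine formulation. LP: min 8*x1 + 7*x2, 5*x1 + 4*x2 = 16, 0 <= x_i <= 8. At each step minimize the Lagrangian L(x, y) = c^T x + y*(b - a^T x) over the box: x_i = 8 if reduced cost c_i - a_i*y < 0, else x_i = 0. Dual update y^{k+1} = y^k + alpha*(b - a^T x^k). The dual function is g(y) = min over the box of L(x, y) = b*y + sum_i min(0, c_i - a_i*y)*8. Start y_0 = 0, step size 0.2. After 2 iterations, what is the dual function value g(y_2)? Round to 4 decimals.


Dual ascent for LP: min 8*x1 + 7*x2, 5*x1 + 4*x2 = 16, 0 <= x_i <= 8
Step 1: y^k = 0.0, reduced costs: (8.0, 7.0)
  x^k = (0.0, 0.0), subgradient = b - a^T x = 16.0
  y^{k+1} = 0.0 + 0.2*16.0 = 3.2
Step 2: y^k = 3.2, reduced costs: (-8.0, -5.8)
  x^k = (8.0, 8.0), subgradient = b - a^T x = -56.0
  y^{k+1} = 3.2 + 0.2*-56.0 = -8.0
Dual objective at y_2 = -8.0: reduced costs (48.0, 39.0), box minimizer x = (0.0, 0.0)
g(y_2) = b*y + (c1 - a1*y)*x1 + (c2 - a2*y)*x2 = 16*(-8.0) + 48.0*0.0 + 39.0*0.0 = -128.0 + 0.0 + 0.0 = -128.0


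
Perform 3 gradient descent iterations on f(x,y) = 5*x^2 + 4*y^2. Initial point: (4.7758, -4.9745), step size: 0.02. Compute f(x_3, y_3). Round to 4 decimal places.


Gradient descent on f(x,y) = 5*x^2 + 4*y^2.
Starting point: (4.7758, -4.9745), alpha = 0.02
Step 1: grad_x = 2*5*4.7758 = 47.758, grad_y = 2*4*-4.9745 = -39.796
  x_1 = 4.7758 - 0.02*47.758 = 3.8206
  y_1 = -4.9745 - 0.02*-39.796 = -4.1786
Step 2: grad_x = 2*5*3.8206 = 38.2064, grad_y = 2*4*-4.1786 = -33.4286
  x_2 = 3.8206 - 0.02*38.2064 = 3.0565
  y_2 = -4.1786 - 0.02*-33.4286 = -3.51
Step 3: grad_x = 2*5*3.0565 = 30.5651, grad_y = 2*4*-3.51 = -28.0801
  x_3 = 3.0565 - 0.02*30.5651 = 2.4452
  y_3 = -3.51 - 0.02*-28.0801 = -2.9484
f(2.4452, -2.9484) = 5*2.4452^2 + 4*(-2.9484)^2 = 64.6676


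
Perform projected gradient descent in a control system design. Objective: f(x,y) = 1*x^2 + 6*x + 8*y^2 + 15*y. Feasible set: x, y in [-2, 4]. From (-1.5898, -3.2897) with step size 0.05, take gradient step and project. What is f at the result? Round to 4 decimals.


Step 1: Compute gradient at (-1.5898, -3.2897).
grad_x = 2*1*-1.5898 + 6 = 2.8204
grad_y = 2*8*-3.2897 + 15 = -37.6352
Step 2: Gradient step.
x_raw = -1.5898 - 0.05*2.8204 = -1.7308
y_raw = -3.2897 - 0.05*-37.6352 = -1.4079
Step 3: Project onto [-2, 4].
x_proj = clip(-1.7308) = -1.7308
y_proj = clip(-1.4079) = -1.4079
Step 4: Evaluate f.
f(-1.7308, -1.4079) = -12.6499


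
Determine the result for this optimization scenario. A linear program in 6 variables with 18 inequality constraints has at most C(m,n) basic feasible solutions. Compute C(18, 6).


Each vertex corresponds to some choice of n active constraints out of m, so the number of vertices is at most C(m, n) = m! / (n!(m-n)!).
m = 18, n = 6
Numerator: 18 * 17 * 16 * 15 * 14 * 13
Denominator: 6! = 720
C(18, 6) = 18564


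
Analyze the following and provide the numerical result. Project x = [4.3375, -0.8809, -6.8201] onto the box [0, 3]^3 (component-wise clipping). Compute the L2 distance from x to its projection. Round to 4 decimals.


Project each component onto [0, 3].
clip(4.3375) = 3.0, clip(-0.8809) = 0.0, clip(-6.8201) = 0.0
Projection = [3.0, 0.0, 0.0]
Squared diffs: [1.7889, 0.776, 46.5138]
Distance = sqrt(49.0787) = 7.0056


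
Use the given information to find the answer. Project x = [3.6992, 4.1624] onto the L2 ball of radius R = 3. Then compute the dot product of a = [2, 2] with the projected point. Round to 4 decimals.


Step 1: Compute ||x|| (intermediates to 6 decimals).
||x|| = sqrt(3.6992^2 + 4.1624^2) = 5.568631
Step 2: Project.
Since ||x|| > R, scale = R/||x|| = 3/5.568631 = 0.538732, proj(x) = scale * x
proj(x) = [1.992877, 2.242418]
Step 3: Dot product.
a^T * proj(x) = 2*1.992877 + 2*2.242418 = 8.4706


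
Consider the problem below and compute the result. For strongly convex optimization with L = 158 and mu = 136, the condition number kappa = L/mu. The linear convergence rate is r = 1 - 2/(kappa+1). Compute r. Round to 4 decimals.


Step 1: Compute the condition number.
kappa = L/mu = 158/136 = 1.1618
Step 2: Compute the convergence rate.
r = 1 - 2/(kappa + 1) = 1 - 2*mu/(L + mu) = (L - mu)/(L + mu) = 22/294 = 0.0748


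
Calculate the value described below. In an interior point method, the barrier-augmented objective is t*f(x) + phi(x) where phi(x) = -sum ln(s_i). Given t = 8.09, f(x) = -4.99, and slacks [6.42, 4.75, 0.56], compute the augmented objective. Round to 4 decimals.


Step 1: Compute log-barrier.
ln values: [1.8594, 1.5581, -0.5798]
phi = -(1.8594 + 1.5581 - 0.5798) = -2.8377
Step 2: Compute augmented objective.
t*f(x) = 8.09*-4.99 = -40.3691
Total = -40.3691 - 2.8377 = -43.2068


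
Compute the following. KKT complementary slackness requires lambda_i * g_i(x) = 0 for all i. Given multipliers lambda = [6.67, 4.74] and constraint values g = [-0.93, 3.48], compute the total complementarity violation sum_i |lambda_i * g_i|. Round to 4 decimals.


KKT complementary slackness check:
lambda_1 * g_1 = 6.67 * -0.93 = -6.2031
lambda_2 * g_2 = 4.74 * 3.48 = 16.4952
Total violation = 6.2031 + 16.4952 = 22.6983
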